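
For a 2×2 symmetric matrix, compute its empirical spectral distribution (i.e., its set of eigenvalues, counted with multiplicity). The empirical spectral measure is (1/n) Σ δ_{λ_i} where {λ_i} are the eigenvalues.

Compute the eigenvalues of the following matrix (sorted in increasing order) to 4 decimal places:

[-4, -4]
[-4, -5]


Since M is real symmetric, both eigenvalues are real; they are the roots of det(λI − M) = λ² − (tr M) λ + det M.
tr M = -4 + (-5) = -9.
det M = (-4)·(-5) − (-4)² = 20 − 16 = 4.
Characteristic polynomial: λ² + 9λ + 4 = 0.
Discriminant Δ = (tr M)² − 4·det M = 81 − 16 = 65; √Δ = 8.062258.
λ = (tr M ± √Δ)/2 = (-9 ± 8.062258)/2, giving (tr M − √Δ)/2 = -8.5311 and (tr M + √Δ)/2 = -0.4689.

Eigenvalues sorted in increasing order: [-8.5311, -0.4689].


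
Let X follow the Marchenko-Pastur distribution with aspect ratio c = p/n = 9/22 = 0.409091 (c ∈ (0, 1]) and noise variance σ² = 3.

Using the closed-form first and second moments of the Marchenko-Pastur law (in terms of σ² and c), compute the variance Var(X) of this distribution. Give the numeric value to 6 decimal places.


Recall the MP moments m_1 = E[X] = σ² and m_2 = E[X²] = σ⁴ (1 + c).
m_1 = E[X] = σ² = 3, so m_1² = 9.
m_2 = E[X²] = σ⁴ (1 + c) = 9 · (1 + 0.409091) = 9 · 1.409091 = 12.681818.
(Note m_2 − m_1² simplifies to c · σ⁴ = 0.409091 · 9.)

Var(X) = m_2 − m_1² = 12.681818 − 9 = 3.681818.


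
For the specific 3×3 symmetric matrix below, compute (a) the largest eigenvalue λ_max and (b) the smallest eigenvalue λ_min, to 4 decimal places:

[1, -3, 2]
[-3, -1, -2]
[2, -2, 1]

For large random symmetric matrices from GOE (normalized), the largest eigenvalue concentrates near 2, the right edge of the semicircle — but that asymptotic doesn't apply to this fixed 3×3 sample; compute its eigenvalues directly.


Since M is real symmetric, all three eigenvalues are real; they are the roots of det(λI − M) = λ³ − (tr M) λ² + s λ − det M, where s is the sum of the principal 2×2 minors.
tr M = 1 + (-1) + 1 = 1.
s = (1·(-1) − (-3)²) + (1·1 − 2²) + ((-1)·1 − (-2)²) = -10 + (-3) + (-5) = -18.
det M (expand along row 1) = 1·(-5) − (-3)·1 + 2·8 = 14.
Characteristic polynomial: λ³ − λ² − 18λ − 14 = 0.
Substitute λ = y + (tr M)/3 = y + 0.333333 to remove the quadratic term: y³ + p·y + q = 0 with p = s − (tr M)²/3 = -18.333333 and q = −2(tr M)³/27 + (tr M)·s/3 − det M = -20.074074.
Three real roots ⇒ use the trigonometric (Viète) form: r = 2√(−p/3) = 4.944132, φ = arccos(3q/(p·r)) = arccos(0.664393) = 0.844115 rad.
y_k = r·cos(φ/3 − 2πk/3) for k = 0, 1, 2 gives y = 4.749707, -1.185927, -3.563780.
λ_k = y_k + 0.333333 gives λ = 5.0830, -0.8526, -3.2304 (check: the sum is 1.0000 = tr M).

Hence λ_max = 5.0830 and λ_min = -3.2304.


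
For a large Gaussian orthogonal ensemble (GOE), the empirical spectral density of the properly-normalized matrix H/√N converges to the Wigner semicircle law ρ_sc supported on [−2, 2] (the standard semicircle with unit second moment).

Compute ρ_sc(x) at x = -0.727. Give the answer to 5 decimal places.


ρ_sc(x) = (1/(2π)) √(4 − x²). With x = -0.727:
  4 − x² = 4 − (-0.727)² = 4 − 0.528529 = 3.471471.
  √(4 − x²) = 1.863188.
  1/(2π) = 0.159155.
  ρ_sc(-0.727) = 0.159155 · 1.863188 = 0.296536.

Rounded to 5 decimal places: ρ_sc(-0.727) ≈ 0.29654.


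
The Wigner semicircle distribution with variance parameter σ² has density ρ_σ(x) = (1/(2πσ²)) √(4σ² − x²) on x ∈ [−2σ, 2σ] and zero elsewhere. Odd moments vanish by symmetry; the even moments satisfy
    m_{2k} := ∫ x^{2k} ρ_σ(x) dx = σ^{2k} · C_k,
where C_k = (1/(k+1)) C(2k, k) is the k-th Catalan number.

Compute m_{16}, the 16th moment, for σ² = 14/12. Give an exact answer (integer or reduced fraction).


By the scaled semicircle moment identity, m_{2k} = σ^{2k} · C_k with k = 8.
C_8 = (1/(k+1)) · C(2k, k) = (1/9) · C(16, 8) = (1/9) · 12870 = 1430.
σ^{2k} = (σ²)^k = (14/12)^8 = 5764801/1679616.

Therefore m_{16} = σ^{16} · C_8 = (5764801/1679616) · 1430 = 4121832715/839808.


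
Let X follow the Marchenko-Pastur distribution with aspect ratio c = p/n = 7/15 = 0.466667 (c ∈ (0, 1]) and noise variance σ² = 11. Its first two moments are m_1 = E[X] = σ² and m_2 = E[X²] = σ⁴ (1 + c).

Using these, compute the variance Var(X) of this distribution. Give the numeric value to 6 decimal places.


m_1 = E[X] = σ² = 11, so m_1² = 121.
m_2 = E[X²] = σ⁴ (1 + c) = 121 · (1 + 0.466667) = 121 · 1.466667 = 177.466667.
(Note m_2 − m_1² simplifies to c · σ⁴ = 0.466667 · 121.)

Var(X) = m_2 − m_1² = 177.466667 − 121 = 56.466667.


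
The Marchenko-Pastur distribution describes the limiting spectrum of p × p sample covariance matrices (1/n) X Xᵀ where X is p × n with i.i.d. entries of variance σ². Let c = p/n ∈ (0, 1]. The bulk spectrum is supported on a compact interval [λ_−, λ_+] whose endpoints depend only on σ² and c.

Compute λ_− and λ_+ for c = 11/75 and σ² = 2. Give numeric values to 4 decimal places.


c = 11/75 = 0.146667; √c = 0.382971.
λ_− = σ² (1 − √c)² = 2 · (1 − 0.382971)² = 2 · (0.617029)² = 0.761450.
λ_+ = σ² (1 + √c)² = 2 · (1 + 0.382971)² = 2 · (1.382971)² = 3.825217.

Rounded to 4 decimal places: λ_− ≈ 0.7614, λ_+ ≈ 3.8252.


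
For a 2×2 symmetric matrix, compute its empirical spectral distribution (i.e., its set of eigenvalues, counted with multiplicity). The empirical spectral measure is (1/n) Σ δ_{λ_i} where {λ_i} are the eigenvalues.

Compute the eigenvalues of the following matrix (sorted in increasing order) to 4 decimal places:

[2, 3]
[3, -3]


Since M is real symmetric, both eigenvalues are real; they are the roots of det(λI − M) = λ² − (tr M) λ + det M.
tr M = 2 + (-3) = -1.
det M = 2·(-3) − 3² = -6 − 9 = -15.
Characteristic polynomial: λ² + λ − 15 = 0.
Discriminant Δ = (tr M)² − 4·det M = 1 − (-60) = 61; √Δ = 7.810250.
λ = (tr M ± √Δ)/2 = (-1 ± 7.810250)/2, giving (tr M − √Δ)/2 = -4.4051 and (tr M + √Δ)/2 = 3.4051.

Eigenvalues sorted in increasing order: [-4.4051, 3.4051].


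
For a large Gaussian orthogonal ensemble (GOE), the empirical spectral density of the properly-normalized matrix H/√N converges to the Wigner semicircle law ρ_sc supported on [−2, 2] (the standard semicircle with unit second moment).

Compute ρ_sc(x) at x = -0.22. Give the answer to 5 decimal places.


ρ_sc(x) = (1/(2π)) √(4 − x²). With x = -0.22:
  4 − x² = 4 − (-0.22)² = 4 − 0.048400 = 3.951600.
  √(4 − x²) = 1.987863.
  1/(2π) = 0.159155.
  ρ_sc(-0.22) = 0.159155 · 1.987863 = 0.316378.

Rounded to 5 decimal places: ρ_sc(-0.22) ≈ 0.31638.


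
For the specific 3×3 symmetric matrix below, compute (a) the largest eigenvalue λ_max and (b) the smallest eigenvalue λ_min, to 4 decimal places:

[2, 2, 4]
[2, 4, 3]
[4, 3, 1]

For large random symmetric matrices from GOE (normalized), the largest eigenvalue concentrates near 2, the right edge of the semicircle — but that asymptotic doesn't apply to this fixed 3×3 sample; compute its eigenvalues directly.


Since M is real symmetric, all three eigenvalues are real; they are the roots of det(λI − M) = λ³ − (tr M) λ² + s λ − det M, where s is the sum of the principal 2×2 minors.
tr M = 2 + 4 + 1 = 7.
s = (2·4 − 2²) + (2·1 − 4²) + (4·1 − 3²) = 4 + (-14) + (-5) = -15.
det M (expand along row 1) = 2·(-5) − 2·(-10) + 4·(-10) = -30.
Characteristic polynomial: λ³ − 7λ² − 15λ + 30 = 0.
Substitute λ = y + (tr M)/3 = y + 2.333333 to remove the quadratic term: y³ + p·y + q = 0 with p = s − (tr M)²/3 = -31.333333 and q = −2(tr M)³/27 + (tr M)·s/3 − det M = -30.407407.
Three real roots ⇒ use the trigonometric (Viète) form: r = 2√(−p/3) = 6.463573, φ = arccos(3q/(p·r)) = arccos(0.450424) = 1.103556 rad.
y_k = r·cos(φ/3 − 2πk/3) for k = 0, 1, 2 gives y = 6.031172, -1.002615, -5.028557.
λ_k = y_k + 2.333333 gives λ = 8.3645, 1.3307, -2.6952 (check: the sum is 7.0000 = tr M).

Hence λ_max = 8.3645 and λ_min = -2.6952.


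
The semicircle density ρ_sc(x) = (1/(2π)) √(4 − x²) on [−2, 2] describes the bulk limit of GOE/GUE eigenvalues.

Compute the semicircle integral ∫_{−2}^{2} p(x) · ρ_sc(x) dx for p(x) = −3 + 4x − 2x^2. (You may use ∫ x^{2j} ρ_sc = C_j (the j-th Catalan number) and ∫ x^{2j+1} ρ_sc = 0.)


Write p(x) = Σ a_i x^i, split into monomials and integrate each against ρ_sc separately.
Using ∫ x^{2j} ρ_sc = C_j = (1/(j+1)) C(2j, j) (Catalan numbers) and ∫ x^{2j+1} ρ_sc = 0 (odd monomials vanish by symmetry):
  i = 0 (even): a_0 · C_{0} = -3 · 1 = -3
  i = 1 (odd): ∫ x^1 ρ_sc = 0 (vanishes)
  i = 2 (even): a_2 · C_{1} = -2 · 1 = -2

Summing the contributions: ∫_{−2}^{2} p(x) ρ_sc(x) dx = (-3) + (-2) = -5.


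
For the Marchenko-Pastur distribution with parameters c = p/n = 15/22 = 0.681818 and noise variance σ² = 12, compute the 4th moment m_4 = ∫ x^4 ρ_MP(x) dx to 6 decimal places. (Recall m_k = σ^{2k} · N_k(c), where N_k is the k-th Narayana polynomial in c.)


E[X⁴] = σ⁸ (1 + 6c + 6c² + c³) (fourth MP moment). With σ² = 12 (so σ⁸ = 20736) and c = 15/22 = 0.681818: E[X⁴] = 20736 · (1 + 6·0.681818 + 6·(0.681818)² + (0.681818)³) = 20736 · 8.197126.

So E[X^4] = 169975.609316.


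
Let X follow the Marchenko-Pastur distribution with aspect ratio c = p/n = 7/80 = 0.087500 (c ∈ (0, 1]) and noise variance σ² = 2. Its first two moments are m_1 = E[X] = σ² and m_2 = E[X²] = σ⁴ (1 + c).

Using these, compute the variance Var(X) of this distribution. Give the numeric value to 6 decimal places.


m_1 = E[X] = σ² = 2, so m_1² = 4.
m_2 = E[X²] = σ⁴ (1 + c) = 4 · (1 + 0.087500) = 4 · 1.087500 = 4.350000.
(Note m_2 − m_1² simplifies to c · σ⁴ = 0.087500 · 4.)

Var(X) = m_2 − m_1² = 4.350000 − 4 = 0.350000.


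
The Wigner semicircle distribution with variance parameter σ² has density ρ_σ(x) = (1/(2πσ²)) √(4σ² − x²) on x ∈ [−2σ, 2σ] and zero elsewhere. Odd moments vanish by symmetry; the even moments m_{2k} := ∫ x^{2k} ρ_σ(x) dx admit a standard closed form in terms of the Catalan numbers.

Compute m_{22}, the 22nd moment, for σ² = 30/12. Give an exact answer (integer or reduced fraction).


By the scaled semicircle moment identity, m_{2k} = σ^{2k} · C_k with k = 11.
C_11 = (1/(k+1)) · C(2k, k) = (1/12) · C(22, 11) = (1/12) · 705432 = 58786.
σ^{2k} = (σ²)^k = (30/12)^11 = 48828125/2048.

Therefore m_{22} = σ^{22} · C_11 = (48828125/2048) · 58786 = 1435205078125/1024.


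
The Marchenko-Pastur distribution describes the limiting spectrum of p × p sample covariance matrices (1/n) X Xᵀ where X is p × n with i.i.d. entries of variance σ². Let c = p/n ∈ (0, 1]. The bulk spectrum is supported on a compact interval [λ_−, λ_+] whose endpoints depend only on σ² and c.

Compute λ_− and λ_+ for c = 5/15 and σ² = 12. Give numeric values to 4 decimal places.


c = 5/15 = 0.333333; √c = 0.577350.
λ_− = σ² (1 − √c)² = 12 · (1 − 0.577350)² = 12 · (0.422650)² = 2.143594.
λ_+ = σ² (1 + √c)² = 12 · (1 + 0.577350)² = 12 · (1.577350)² = 29.856406.

Rounded to 4 decimal places: λ_− ≈ 2.1436, λ_+ ≈ 29.8564.


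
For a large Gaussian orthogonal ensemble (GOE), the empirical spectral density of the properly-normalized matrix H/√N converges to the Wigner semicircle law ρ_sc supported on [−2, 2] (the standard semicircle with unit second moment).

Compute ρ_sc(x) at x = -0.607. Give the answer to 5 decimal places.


ρ_sc(x) = (1/(2π)) √(4 − x²). With x = -0.607:
  4 − x² = 4 − (-0.607)² = 4 − 0.368449 = 3.631551.
  √(4 − x²) = 1.905663.
  1/(2π) = 0.159155.
  ρ_sc(-0.607) = 0.159155 · 1.905663 = 0.303296.

Rounded to 5 decimal places: ρ_sc(-0.607) ≈ 0.30330.


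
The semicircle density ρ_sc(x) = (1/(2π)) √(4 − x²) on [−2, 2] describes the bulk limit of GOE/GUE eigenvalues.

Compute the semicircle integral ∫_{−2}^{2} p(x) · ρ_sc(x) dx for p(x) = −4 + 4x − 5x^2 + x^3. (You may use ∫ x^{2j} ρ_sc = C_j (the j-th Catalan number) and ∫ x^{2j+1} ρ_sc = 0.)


Write p(x) = Σ a_i x^i, split into monomials and integrate each against ρ_sc separately.
Using ∫ x^{2j} ρ_sc = C_j = (1/(j+1)) C(2j, j) (Catalan numbers) and ∫ x^{2j+1} ρ_sc = 0 (odd monomials vanish by symmetry):
  i = 0 (even): a_0 · C_{0} = -4 · 1 = -4
  i = 1 (odd): ∫ x^1 ρ_sc = 0 (vanishes)
  i = 2 (even): a_2 · C_{1} = -5 · 1 = -5
  i = 3 (odd): ∫ x^3 ρ_sc = 0 (vanishes)

Summing the contributions: ∫_{−2}^{2} p(x) ρ_sc(x) dx = (-4) + (-5) = -9.


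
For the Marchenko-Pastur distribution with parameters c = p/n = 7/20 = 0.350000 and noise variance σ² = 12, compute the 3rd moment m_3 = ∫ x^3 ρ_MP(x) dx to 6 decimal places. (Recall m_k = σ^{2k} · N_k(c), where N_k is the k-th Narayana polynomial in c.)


E[X³] = σ⁶ (1 + 3c + c²) (third MP moment). With σ² = 12 (so σ⁶ = 1728) and c = 7/20 = 0.350000: E[X³] = 1728 · (1 + 3·0.350000 + (0.350000)²) = 1728 · 2.172500.

So E[X^3] = 3754.080000.


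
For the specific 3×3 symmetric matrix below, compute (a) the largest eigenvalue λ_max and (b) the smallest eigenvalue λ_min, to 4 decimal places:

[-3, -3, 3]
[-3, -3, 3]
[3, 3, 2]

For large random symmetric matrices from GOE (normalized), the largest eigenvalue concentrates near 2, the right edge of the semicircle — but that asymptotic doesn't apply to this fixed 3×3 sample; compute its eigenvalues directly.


Since M is real symmetric, all three eigenvalues are real; they are the roots of det(λI − M) = λ³ − (tr M) λ² + s λ − det M, where s is the sum of the principal 2×2 minors.
tr M = -3 + (-3) + 2 = -4.
s = ((-3)·(-3) − (-3)²) + ((-3)·2 − 3²) + ((-3)·2 − 3²) = 0 + (-15) + (-15) = -30.
det M (expand along row 1) = (-3)·(-15) − (-3)·(-15) + 3·0 = 0.
Characteristic polynomial: λ³ + 4λ² − 30λ = 0.
Substitute λ = y + (tr M)/3 = y − 1.333333 to remove the quadratic term: y³ + p·y + q = 0 with p = s − (tr M)²/3 = -35.333333 and q = −2(tr M)³/27 + (tr M)·s/3 − det M = 44.740741.
Three real roots ⇒ use the trigonometric (Viète) form: r = 2√(−p/3) = 6.863753, φ = arccos(3q/(p·r)) = arccos(-0.553450) = 2.157297 rad.
y_k = r·cos(φ/3 − 2πk/3) for k = 0, 1, 2 gives y = 5.164285, 1.333333, -6.497619.
λ_k = y_k − 1.333333 gives λ = 3.8310, 0.0000, -7.8310 (check: the sum is -4.0000 = tr M).

Hence λ_max = 3.8310 and λ_min = -7.8310.


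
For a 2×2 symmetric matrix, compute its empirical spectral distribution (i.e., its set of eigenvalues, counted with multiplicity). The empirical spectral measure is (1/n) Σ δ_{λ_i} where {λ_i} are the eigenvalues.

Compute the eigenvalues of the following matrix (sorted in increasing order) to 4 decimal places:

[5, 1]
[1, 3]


Since M is real symmetric, both eigenvalues are real; they are the roots of det(λI − M) = λ² − (tr M) λ + det M.
tr M = 5 + 3 = 8.
det M = 5·3 − 1² = 15 − 1 = 14.
Characteristic polynomial: λ² − 8λ + 14 = 0.
Discriminant Δ = (tr M)² − 4·det M = 64 − 56 = 8; √Δ = 2.828427.
λ = (tr M ± √Δ)/2 = (8 ± 2.828427)/2, giving (tr M − √Δ)/2 = 2.5858 and (tr M + √Δ)/2 = 5.4142.

Eigenvalues sorted in increasing order: [2.5858, 5.4142].


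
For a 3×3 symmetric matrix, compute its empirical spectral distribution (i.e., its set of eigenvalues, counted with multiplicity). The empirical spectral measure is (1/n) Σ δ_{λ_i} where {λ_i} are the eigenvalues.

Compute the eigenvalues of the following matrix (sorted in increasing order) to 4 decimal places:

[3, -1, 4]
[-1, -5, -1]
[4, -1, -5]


Since M is real symmetric, all three eigenvalues are real; they are the roots of det(λI − M) = λ³ − (tr M) λ² + s λ − det M, where s is the sum of the principal 2×2 minors.
tr M = 3 + (-5) + (-5) = -7.
s = (3·(-5) − (-1)²) + (3·(-5) − 4²) + ((-5)·(-5) − (-1)²) = -16 + (-31) + 24 = -23.
det M (expand along row 1) = 3·24 − (-1)·9 + 4·21 = 165.
Characteristic polynomial: λ³ + 7λ² − 23λ − 165 = 0.
Substitute λ = y + (tr M)/3 = y − 2.333333 to remove the quadratic term: y³ + p·y + q = 0 with p = s − (tr M)²/3 = -39.333333 and q = −2(tr M)³/27 + (tr M)·s/3 − det M = -85.925926.
Three real roots ⇒ use the trigonometric (Viète) form: r = 2√(−p/3) = 7.241854, φ = arccos(3q/(p·r)) = arccos(0.904972) = 0.439483 rad.
y_k = r·cos(φ/3 − 2πk/3) for k = 0, 1, 2 gives y = 7.164285, -2.666667, -4.497619.
λ_k = y_k − 2.333333 gives λ = 4.8310, -5.0000, -6.8310 (check: the sum is -7.0000 = tr M).

Eigenvalues sorted in increasing order: [-6.8310, -5.0000, 4.8310].


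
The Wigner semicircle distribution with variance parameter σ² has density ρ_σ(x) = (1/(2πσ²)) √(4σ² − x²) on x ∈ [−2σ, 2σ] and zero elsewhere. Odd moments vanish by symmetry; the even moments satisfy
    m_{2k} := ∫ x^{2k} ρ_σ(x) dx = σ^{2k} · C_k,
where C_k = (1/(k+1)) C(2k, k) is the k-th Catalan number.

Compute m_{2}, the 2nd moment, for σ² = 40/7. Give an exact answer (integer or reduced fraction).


By the scaled semicircle moment identity, m_{2k} = σ^{2k} · C_k with k = 1.
C_1 = (1/(k+1)) · C(2k, k) = (1/2) · C(2, 1) = (1/2) · 2 = 1.
σ^{2k} = (σ²)^k = (40/7)^1 = 40/7.

Therefore m_{2} = σ^{2} · C_1 = (40/7) · 1 = 40/7.


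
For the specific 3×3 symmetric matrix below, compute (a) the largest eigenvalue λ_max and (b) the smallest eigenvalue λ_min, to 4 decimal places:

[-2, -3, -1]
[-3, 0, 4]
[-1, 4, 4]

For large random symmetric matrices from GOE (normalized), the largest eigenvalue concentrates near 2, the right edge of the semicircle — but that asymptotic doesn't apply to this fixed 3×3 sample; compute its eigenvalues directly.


Since M is real symmetric, all three eigenvalues are real; they are the roots of det(λI − M) = λ³ − (tr M) λ² + s λ − det M, where s is the sum of the principal 2×2 minors.
tr M = -2 + 0 + 4 = 2.
s = ((-2)·0 − (-3)²) + ((-2)·4 − (-1)²) + (0·4 − 4²) = -9 + (-9) + (-16) = -34.
det M (expand along row 1) = (-2)·(-16) − (-3)·(-8) + (-1)·(-12) = 20.
Characteristic polynomial: λ³ − 2λ² − 34λ − 20 = 0.
Substitute λ = y + (tr M)/3 = y + 0.666667 to remove the quadratic term: y³ + p·y + q = 0 with p = s − (tr M)²/3 = -35.333333 and q = −2(tr M)³/27 + (tr M)·s/3 − det M = -43.259259.
Three real roots ⇒ use the trigonometric (Viète) form: r = 2√(−p/3) = 6.863753, φ = arccos(3q/(p·r)) = arccos(0.535124) = 1.006142 rad.
y_k = r·cos(φ/3 − 2πk/3) for k = 0, 1, 2 gives y = 6.481340, -1.284268, -5.197072.
λ_k = y_k + 0.666667 gives λ = 7.1480, -0.6176, -4.5304 (check: the sum is 2.0000 = tr M).

Hence λ_max = 7.1480 and λ_min = -4.5304.


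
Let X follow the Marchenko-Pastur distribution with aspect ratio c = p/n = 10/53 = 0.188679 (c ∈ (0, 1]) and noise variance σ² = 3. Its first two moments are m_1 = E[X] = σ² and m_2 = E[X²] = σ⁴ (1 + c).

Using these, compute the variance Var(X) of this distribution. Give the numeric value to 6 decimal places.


m_1 = E[X] = σ² = 3, so m_1² = 9.
m_2 = E[X²] = σ⁴ (1 + c) = 9 · (1 + 0.188679) = 9 · 1.188679 = 10.698113.
(Note m_2 − m_1² simplifies to c · σ⁴ = 0.188679 · 9.)

Var(X) = m_2 − m_1² = 10.698113 − 9 = 1.698113.


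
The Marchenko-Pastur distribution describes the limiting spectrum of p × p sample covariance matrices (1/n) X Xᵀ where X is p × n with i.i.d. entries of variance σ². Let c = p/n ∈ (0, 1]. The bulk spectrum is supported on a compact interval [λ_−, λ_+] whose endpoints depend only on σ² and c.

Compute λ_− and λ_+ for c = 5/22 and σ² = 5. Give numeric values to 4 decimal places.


c = 5/22 = 0.227273; √c = 0.476731.
λ_− = σ² (1 − √c)² = 5 · (1 − 0.476731)² = 5 · (0.523269)² = 1.369051.
λ_+ = σ² (1 + √c)² = 5 · (1 + 0.476731)² = 5 · (1.476731)² = 10.903677.

Rounded to 4 decimal places: λ_− ≈ 1.3691, λ_+ ≈ 10.9037.


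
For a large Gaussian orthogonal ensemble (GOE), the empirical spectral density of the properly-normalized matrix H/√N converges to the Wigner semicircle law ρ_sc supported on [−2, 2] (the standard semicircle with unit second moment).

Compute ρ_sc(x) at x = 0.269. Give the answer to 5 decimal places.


ρ_sc(x) = (1/(2π)) √(4 − x²). With x = 0.269:
  4 − x² = 4 − (0.269)² = 4 − 0.072361 = 3.927639.
  √(4 − x²) = 1.981827.
  1/(2π) = 0.159155.
  ρ_sc(0.269) = 0.159155 · 1.981827 = 0.315418.

Rounded to 5 decimal places: ρ_sc(0.269) ≈ 0.31542.


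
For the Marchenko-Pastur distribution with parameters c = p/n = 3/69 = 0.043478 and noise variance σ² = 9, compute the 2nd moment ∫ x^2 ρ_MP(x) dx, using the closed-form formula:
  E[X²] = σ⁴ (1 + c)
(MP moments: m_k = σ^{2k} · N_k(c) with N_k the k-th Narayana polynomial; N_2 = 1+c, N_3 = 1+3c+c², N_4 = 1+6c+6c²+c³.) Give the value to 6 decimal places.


E[X²] = σ⁴ (1 + c) (second MP moment). With σ² = 9 (so σ⁴ = 81) and c = 3/69 = 0.043478: E[X²] = 81 · (1 + 0.043478) = 81 · 1.043478.

So E[X^2] = 84.521739.


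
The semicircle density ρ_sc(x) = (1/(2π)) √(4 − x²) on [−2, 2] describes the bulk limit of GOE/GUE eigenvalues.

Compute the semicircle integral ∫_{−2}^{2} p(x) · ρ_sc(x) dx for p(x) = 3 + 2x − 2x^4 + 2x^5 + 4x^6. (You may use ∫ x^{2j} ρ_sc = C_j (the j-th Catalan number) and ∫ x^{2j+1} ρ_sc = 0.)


Write p(x) = Σ a_i x^i, split into monomials and integrate each against ρ_sc separately.
Using ∫ x^{2j} ρ_sc = C_j = (1/(j+1)) C(2j, j) (Catalan numbers) and ∫ x^{2j+1} ρ_sc = 0 (odd monomials vanish by symmetry):
  i = 0 (even): a_0 · C_{0} = 3 · 1 = 3
  i = 1 (odd): ∫ x^1 ρ_sc = 0 (vanishes)
  i = 4 (even): a_4 · C_{2} = -2 · 2 = -4
  i = 5 (odd): ∫ x^5 ρ_sc = 0 (vanishes)
  i = 6 (even): a_6 · C_{3} = 4 · 5 = 20

Summing the contributions: ∫_{−2}^{2} p(x) ρ_sc(x) dx = 3 + (-4) + 20 = 19.


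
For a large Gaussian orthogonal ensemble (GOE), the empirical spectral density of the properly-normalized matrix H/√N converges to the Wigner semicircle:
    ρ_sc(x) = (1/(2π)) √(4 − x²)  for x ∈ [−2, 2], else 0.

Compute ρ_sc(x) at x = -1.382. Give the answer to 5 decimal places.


ρ_sc(x) = (1/(2π)) √(4 − x²). With x = -1.382:
  4 − x² = 4 − (-1.382)² = 4 − 1.909924 = 2.090076.
  √(4 − x²) = 1.445710.
  1/(2π) = 0.159155.
  ρ_sc(-1.382) = 0.159155 · 1.445710 = 0.230092.

Rounded to 5 decimal places: ρ_sc(-1.382) ≈ 0.23009.


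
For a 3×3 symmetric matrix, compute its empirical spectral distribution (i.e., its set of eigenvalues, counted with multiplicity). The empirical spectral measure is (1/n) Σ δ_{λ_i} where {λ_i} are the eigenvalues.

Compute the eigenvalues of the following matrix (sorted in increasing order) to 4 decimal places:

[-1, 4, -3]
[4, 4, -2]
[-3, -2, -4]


Since M is real symmetric, all three eigenvalues are real; they are the roots of det(λI − M) = λ³ − (tr M) λ² + s λ − det M, where s is the sum of the principal 2×2 minors.
tr M = -1 + 4 + (-4) = -1.
s = ((-1)·4 − 4²) + ((-1)·(-4) − (-3)²) + (4·(-4) − (-2)²) = -20 + (-5) + (-20) = -45.
det M (expand along row 1) = (-1)·(-20) − 4·(-22) + (-3)·4 = 96.
Characteristic polynomial: λ³ + λ² − 45λ − 96 = 0.
Substitute λ = y + (tr M)/3 = y − 0.333333 to remove the quadratic term: y³ + p·y + q = 0 with p = s − (tr M)²/3 = -45.333333 and q = −2(tr M)³/27 + (tr M)·s/3 − det M = -80.925926.
Three real roots ⇒ use the trigonometric (Viète) form: r = 2√(−p/3) = 7.774603, φ = arccos(3q/(p·r)) = arccos(0.688832) = 0.810920 rad.
y_k = r·cos(φ/3 − 2πk/3) for k = 0, 1, 2 gives y = 7.492299, -1.948256, -5.544044.
λ_k = y_k − 0.333333 gives λ = 7.1590, -2.2816, -5.8774 (check: the sum is -1.0000 = tr M).

Eigenvalues sorted in increasing order: [-5.8774, -2.2816, 7.1590].


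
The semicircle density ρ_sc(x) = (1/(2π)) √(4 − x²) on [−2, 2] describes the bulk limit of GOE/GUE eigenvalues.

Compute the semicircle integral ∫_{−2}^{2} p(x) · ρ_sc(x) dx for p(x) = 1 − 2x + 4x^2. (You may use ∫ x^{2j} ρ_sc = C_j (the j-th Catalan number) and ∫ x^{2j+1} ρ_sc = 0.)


Write p(x) = Σ a_i x^i, split into monomials and integrate each against ρ_sc separately.
Using ∫ x^{2j} ρ_sc = C_j = (1/(j+1)) C(2j, j) (Catalan numbers) and ∫ x^{2j+1} ρ_sc = 0 (odd monomials vanish by symmetry):
  i = 0 (even): a_0 · C_{0} = 1 · 1 = 1
  i = 1 (odd): ∫ x^1 ρ_sc = 0 (vanishes)
  i = 2 (even): a_2 · C_{1} = 4 · 1 = 4

Summing the contributions: ∫_{−2}^{2} p(x) ρ_sc(x) dx = 1 + 4 = 5.


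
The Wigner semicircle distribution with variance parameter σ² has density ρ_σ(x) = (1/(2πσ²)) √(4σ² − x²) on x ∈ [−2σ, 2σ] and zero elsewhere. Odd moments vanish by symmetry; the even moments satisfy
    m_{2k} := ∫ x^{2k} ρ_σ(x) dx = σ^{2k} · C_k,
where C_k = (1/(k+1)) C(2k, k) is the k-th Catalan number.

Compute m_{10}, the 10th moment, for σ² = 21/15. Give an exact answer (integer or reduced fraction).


By the scaled semicircle moment identity, m_{2k} = σ^{2k} · C_k with k = 5.
C_5 = (1/(k+1)) · C(2k, k) = (1/6) · C(10, 5) = (1/6) · 252 = 42.
σ^{2k} = (σ²)^k = (21/15)^5 = 16807/3125.

Therefore m_{10} = σ^{10} · C_5 = (16807/3125) · 42 = 705894/3125.


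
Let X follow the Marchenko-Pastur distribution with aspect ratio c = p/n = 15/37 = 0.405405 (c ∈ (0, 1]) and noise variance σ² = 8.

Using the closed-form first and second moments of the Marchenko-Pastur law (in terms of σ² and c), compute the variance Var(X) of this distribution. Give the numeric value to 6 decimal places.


Recall the MP moments m_1 = E[X] = σ² and m_2 = E[X²] = σ⁴ (1 + c).
m_1 = E[X] = σ² = 8, so m_1² = 64.
m_2 = E[X²] = σ⁴ (1 + c) = 64 · (1 + 0.405405) = 64 · 1.405405 = 89.945946.
(Note m_2 − m_1² simplifies to c · σ⁴ = 0.405405 · 64.)

Var(X) = m_2 − m_1² = 89.945946 − 64 = 25.945946.


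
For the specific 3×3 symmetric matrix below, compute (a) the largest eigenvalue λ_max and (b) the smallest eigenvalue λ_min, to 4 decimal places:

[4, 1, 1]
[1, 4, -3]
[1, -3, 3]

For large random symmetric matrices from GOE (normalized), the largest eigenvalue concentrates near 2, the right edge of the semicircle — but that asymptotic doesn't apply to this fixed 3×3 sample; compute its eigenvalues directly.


Since M is real symmetric, all three eigenvalues are real; they are the roots of det(λI − M) = λ³ − (tr M) λ² + s λ − det M, where s is the sum of the principal 2×2 minors.
tr M = 4 + 4 + 3 = 11.
s = (4·4 − 1²) + (4·3 − 1²) + (4·3 − (-3)²) = 15 + 11 + 3 = 29.
det M (expand along row 1) = 4·3 − 1·6 + 1·(-7) = -1.
Characteristic polynomial: λ³ − 11λ² + 29λ + 1 = 0.
Substitute λ = y + (tr M)/3 = y + 3.666667 to remove the quadratic term: y³ + p·y + q = 0 with p = s − (tr M)²/3 = -11.333333 and q = −2(tr M)³/27 + (tr M)·s/3 − det M = 8.740741.
Three real roots ⇒ use the trigonometric (Viète) form: r = 2√(−p/3) = 3.887301, φ = arccos(3q/(p·r)) = arccos(-0.595201) = 2.208312 rad.
y_k = r·cos(φ/3 − 2πk/3) for k = 0, 1, 2 gives y = 2.880840, 0.819869, -3.700709.
λ_k = y_k + 3.666667 gives λ = 6.5475, 4.4865, -0.0340 (check: the sum is 11.0000 = tr M).

Hence λ_max = 6.5475 and λ_min = -0.0340.


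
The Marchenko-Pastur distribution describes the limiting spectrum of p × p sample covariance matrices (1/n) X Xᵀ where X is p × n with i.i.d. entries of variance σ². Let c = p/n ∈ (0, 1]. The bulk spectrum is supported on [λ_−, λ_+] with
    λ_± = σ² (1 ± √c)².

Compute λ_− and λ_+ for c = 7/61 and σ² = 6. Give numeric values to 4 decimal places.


c = 7/61 = 0.114754; √c = 0.338754.
λ_− = σ² (1 − √c)² = 6 · (1 − 0.338754)² = 6 · (0.661246)² = 2.623480.
λ_+ = σ² (1 + √c)² = 6 · (1 + 0.338754)² = 6 · (1.338754)² = 10.753570.

Rounded to 4 decimal places: λ_− ≈ 2.6235, λ_+ ≈ 10.7536.


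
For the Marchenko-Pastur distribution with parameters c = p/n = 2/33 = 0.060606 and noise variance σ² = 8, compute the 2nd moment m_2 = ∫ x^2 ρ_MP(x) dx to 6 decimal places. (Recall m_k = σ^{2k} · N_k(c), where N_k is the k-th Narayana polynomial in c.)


E[X²] = σ⁴ (1 + c) (second MP moment). With σ² = 8 (so σ⁴ = 64) and c = 2/33 = 0.060606: E[X²] = 64 · (1 + 0.060606) = 64 · 1.060606.

So E[X^2] = 67.878788.


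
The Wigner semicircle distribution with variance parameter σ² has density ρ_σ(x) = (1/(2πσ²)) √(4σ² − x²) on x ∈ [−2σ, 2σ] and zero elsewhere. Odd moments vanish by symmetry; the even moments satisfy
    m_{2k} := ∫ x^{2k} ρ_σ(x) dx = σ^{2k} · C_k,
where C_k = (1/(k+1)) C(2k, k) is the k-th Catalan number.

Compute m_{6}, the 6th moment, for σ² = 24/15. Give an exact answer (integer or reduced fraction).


By the scaled semicircle moment identity, m_{2k} = σ^{2k} · C_k with k = 3.
C_3 = (1/(k+1)) · C(2k, k) = (1/4) · C(6, 3) = (1/4) · 20 = 5.
σ^{2k} = (σ²)^k = (24/15)^3 = 512/125.

Therefore m_{6} = σ^{6} · C_3 = (512/125) · 5 = 512/25.


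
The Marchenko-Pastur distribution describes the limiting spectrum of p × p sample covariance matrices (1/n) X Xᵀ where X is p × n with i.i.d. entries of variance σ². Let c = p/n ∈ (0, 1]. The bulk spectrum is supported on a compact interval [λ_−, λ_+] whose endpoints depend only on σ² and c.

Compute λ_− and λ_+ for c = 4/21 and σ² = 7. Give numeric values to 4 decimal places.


c = 4/21 = 0.190476; √c = 0.436436.
λ_− = σ² (1 − √c)² = 7 · (1 − 0.436436)² = 7 · (0.563564)² = 2.223232.
λ_+ = σ² (1 + √c)² = 7 · (1 + 0.436436)² = 7 · (1.436436)² = 14.443434.

Rounded to 4 decimal places: λ_− ≈ 2.2232, λ_+ ≈ 14.4434.


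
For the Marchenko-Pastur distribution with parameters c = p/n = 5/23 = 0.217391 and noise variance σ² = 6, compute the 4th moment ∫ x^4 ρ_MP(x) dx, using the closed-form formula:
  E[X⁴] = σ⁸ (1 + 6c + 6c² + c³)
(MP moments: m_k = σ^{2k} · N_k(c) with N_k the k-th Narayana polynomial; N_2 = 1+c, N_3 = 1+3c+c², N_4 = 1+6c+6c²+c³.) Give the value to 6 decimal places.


E[X⁴] = σ⁸ (1 + 6c + 6c² + c³) (fourth MP moment). With σ² = 6 (so σ⁸ = 1296) and c = 5/23 = 0.217391: E[X⁴] = 1296 · (1 + 6·0.217391 + 6·(0.217391)² + (0.217391)³) = 1296 · 2.598175.

So E[X^4] = 3367.235309.


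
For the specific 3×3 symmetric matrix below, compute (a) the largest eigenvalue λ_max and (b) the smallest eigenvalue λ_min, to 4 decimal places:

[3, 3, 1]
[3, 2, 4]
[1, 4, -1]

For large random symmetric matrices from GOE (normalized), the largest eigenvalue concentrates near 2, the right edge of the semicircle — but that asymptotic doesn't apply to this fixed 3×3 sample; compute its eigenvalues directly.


Since M is real symmetric, all three eigenvalues are real; they are the roots of det(λI − M) = λ³ − (tr M) λ² + s λ − det M, where s is the sum of the principal 2×2 minors.
tr M = 3 + 2 + (-1) = 4.
s = (3·2 − 3²) + (3·(-1) − 1²) + (2·(-1) − 4²) = -3 + (-4) + (-18) = -25.
det M (expand along row 1) = 3·(-18) − 3·(-7) + 1·10 = -23.
Characteristic polynomial: λ³ − 4λ² − 25λ + 23 = 0.
Substitute λ = y + (tr M)/3 = y + 1.333333 to remove the quadratic term: y³ + p·y + q = 0 with p = s − (tr M)²/3 = -30.333333 and q = −2(tr M)³/27 + (tr M)·s/3 − det M = -15.074074.
Three real roots ⇒ use the trigonometric (Viète) form: r = 2√(−p/3) = 6.359595, φ = arccos(3q/(p·r)) = arccos(0.234424) = 1.334170 rad.
y_k = r·cos(φ/3 − 2πk/3) for k = 0, 1, 2 gives y = 5.740995, -0.501096, -5.239899.
λ_k = y_k + 1.333333 gives λ = 7.0743, 0.8322, -3.9066 (check: the sum is 4.0000 = tr M).

Hence λ_max = 7.0743 and λ_min = -3.9066.


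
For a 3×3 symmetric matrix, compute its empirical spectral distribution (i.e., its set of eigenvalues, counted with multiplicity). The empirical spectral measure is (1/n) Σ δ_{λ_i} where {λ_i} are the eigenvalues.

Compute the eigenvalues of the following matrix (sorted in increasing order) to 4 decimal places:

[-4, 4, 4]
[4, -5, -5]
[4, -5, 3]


Since M is real symmetric, all three eigenvalues are real; they are the roots of det(λI − M) = λ³ − (tr M) λ² + s λ − det M, where s is the sum of the principal 2×2 minors.
tr M = -4 + (-5) + 3 = -6.
s = ((-4)·(-5) − 4²) + ((-4)·3 − 4²) + ((-5)·3 − (-5)²) = 4 + (-28) + (-40) = -64.
det M (expand along row 1) = (-4)·(-40) − 4·32 + 4·0 = 32.
Characteristic polynomial: λ³ + 6λ² − 64λ − 32 = 0.
Substitute λ = y + (tr M)/3 = y − 2.000000 to remove the quadratic term: y³ + p·y + q = 0 with p = s − (tr M)²/3 = -76.000000 and q = −2(tr M)³/27 + (tr M)·s/3 − det M = 112.000000.
Three real roots ⇒ use the trigonometric (Viète) form: r = 2√(−p/3) = 10.066446, φ = arccos(3q/(p·r)) = arccos(-0.439187) = 2.025490 rad.
y_k = r·cos(φ/3 − 2πk/3) for k = 0, 1, 2 gives y = 7.857917, 1.519881, -9.377798.
λ_k = y_k − 2.000000 gives λ = 5.8579, -0.4801, -11.3778 (check: the sum is -6.0000 = tr M).

Eigenvalues sorted in increasing order: [-11.3778, -0.4801, 5.8579].


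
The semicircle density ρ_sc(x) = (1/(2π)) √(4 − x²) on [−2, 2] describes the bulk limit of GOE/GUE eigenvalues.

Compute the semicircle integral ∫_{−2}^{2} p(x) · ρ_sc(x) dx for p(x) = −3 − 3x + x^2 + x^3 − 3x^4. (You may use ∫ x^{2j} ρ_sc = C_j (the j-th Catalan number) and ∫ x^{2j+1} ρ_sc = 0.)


Write p(x) = Σ a_i x^i, split into monomials and integrate each against ρ_sc separately.
Using ∫ x^{2j} ρ_sc = C_j = (1/(j+1)) C(2j, j) (Catalan numbers) and ∫ x^{2j+1} ρ_sc = 0 (odd monomials vanish by symmetry):
  i = 0 (even): a_0 · C_{0} = -3 · 1 = -3
  i = 1 (odd): ∫ x^1 ρ_sc = 0 (vanishes)
  i = 2 (even): a_2 · C_{1} = 1 · 1 = 1
  i = 3 (odd): ∫ x^3 ρ_sc = 0 (vanishes)
  i = 4 (even): a_4 · C_{2} = -3 · 2 = -6

Summing the contributions: ∫_{−2}^{2} p(x) ρ_sc(x) dx = (-3) + 1 + (-6) = -8.


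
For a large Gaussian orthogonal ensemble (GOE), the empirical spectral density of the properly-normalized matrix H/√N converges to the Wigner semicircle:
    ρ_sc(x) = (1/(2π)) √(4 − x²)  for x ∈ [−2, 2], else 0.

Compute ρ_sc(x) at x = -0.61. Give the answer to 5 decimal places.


ρ_sc(x) = (1/(2π)) √(4 − x²). With x = -0.61:
  4 − x² = 4 − (-0.61)² = 4 − 0.372100 = 3.627900.
  √(4 − x²) = 1.904705.
  1/(2π) = 0.159155.
  ρ_sc(-0.61) = 0.159155 · 1.904705 = 0.303143.

Rounded to 5 decimal places: ρ_sc(-0.61) ≈ 0.30314.


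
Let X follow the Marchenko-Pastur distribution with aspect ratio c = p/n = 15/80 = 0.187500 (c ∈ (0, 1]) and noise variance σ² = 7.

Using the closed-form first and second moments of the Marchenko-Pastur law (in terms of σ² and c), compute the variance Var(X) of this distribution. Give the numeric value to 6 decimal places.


Recall the MP moments m_1 = E[X] = σ² and m_2 = E[X²] = σ⁴ (1 + c).
m_1 = E[X] = σ² = 7, so m_1² = 49.
m_2 = E[X²] = σ⁴ (1 + c) = 49 · (1 + 0.187500) = 49 · 1.187500 = 58.187500.
(Note m_2 − m_1² simplifies to c · σ⁴ = 0.187500 · 49.)

Var(X) = m_2 − m_1² = 58.187500 − 49 = 9.187500.


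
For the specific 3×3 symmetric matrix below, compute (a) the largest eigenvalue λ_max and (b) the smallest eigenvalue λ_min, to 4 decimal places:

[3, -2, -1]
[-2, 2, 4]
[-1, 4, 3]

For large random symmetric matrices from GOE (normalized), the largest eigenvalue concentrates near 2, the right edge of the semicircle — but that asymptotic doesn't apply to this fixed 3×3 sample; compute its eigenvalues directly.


Since M is real symmetric, all three eigenvalues are real; they are the roots of det(λI − M) = λ³ − (tr M) λ² + s λ − det M, where s is the sum of the principal 2×2 minors.
tr M = 3 + 2 + 3 = 8.
s = (3·2 − (-2)²) + (3·3 − (-1)²) + (2·3 − 4²) = 2 + 8 + (-10) = 0.
det M (expand along row 1) = 3·(-10) − (-2)·(-2) + (-1)·(-6) = -28.
Characteristic polynomial: λ³ − 8λ² + 28 = 0.
Substitute λ = y + (tr M)/3 = y + 2.666667 to remove the quadratic term: y³ + p·y + q = 0 with p = s − (tr M)²/3 = -21.333333 and q = −2(tr M)³/27 + (tr M)·s/3 − det M = -9.925926.
Three real roots ⇒ use the trigonometric (Viète) form: r = 2√(−p/3) = 5.333333, φ = arccos(3q/(p·r)) = arccos(0.261719) = 1.305994 rad.
y_k = r·cos(φ/3 − 2πk/3) for k = 0, 1, 2 gives y = 4.835895, -0.470149, -4.365746.
λ_k = y_k + 2.666667 gives λ = 7.5026, 2.1965, -1.6991 (check: the sum is 8.0000 = tr M).

Hence λ_max = 7.5026 and λ_min = -1.6991.


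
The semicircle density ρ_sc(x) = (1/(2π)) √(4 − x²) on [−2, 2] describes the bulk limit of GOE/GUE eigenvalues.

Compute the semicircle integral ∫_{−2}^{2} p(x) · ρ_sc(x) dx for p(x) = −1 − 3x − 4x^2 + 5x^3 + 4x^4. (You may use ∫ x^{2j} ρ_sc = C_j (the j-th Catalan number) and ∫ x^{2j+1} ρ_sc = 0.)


Write p(x) = Σ a_i x^i, split into monomials and integrate each against ρ_sc separately.
Using ∫ x^{2j} ρ_sc = C_j = (1/(j+1)) C(2j, j) (Catalan numbers) and ∫ x^{2j+1} ρ_sc = 0 (odd monomials vanish by symmetry):
  i = 0 (even): a_0 · C_{0} = -1 · 1 = -1
  i = 1 (odd): ∫ x^1 ρ_sc = 0 (vanishes)
  i = 2 (even): a_2 · C_{1} = -4 · 1 = -4
  i = 3 (odd): ∫ x^3 ρ_sc = 0 (vanishes)
  i = 4 (even): a_4 · C_{2} = 4 · 2 = 8

Summing the contributions: ∫_{−2}^{2} p(x) ρ_sc(x) dx = (-1) + (-4) + 8 = 3.


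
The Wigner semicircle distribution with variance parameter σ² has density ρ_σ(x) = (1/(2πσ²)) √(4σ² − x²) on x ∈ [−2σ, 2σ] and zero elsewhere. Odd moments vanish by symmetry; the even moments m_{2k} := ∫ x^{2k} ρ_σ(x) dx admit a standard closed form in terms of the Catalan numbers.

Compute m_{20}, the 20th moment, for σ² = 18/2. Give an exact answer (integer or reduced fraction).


By the scaled semicircle moment identity, m_{2k} = σ^{2k} · C_k with k = 10.
C_10 = (1/(k+1)) · C(2k, k) = (1/11) · C(20, 10) = (1/11) · 184756 = 16796.
σ^{2k} = (σ²)^k = (18/2)^10 = 3486784401.

Therefore m_{20} = σ^{20} · C_10 = 3486784401 · 16796 = 58564030799196.


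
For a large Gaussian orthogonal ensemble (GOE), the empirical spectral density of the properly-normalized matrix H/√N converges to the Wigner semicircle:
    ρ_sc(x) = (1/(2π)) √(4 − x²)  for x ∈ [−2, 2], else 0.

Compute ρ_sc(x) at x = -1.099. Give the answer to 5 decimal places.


ρ_sc(x) = (1/(2π)) √(4 − x²). With x = -1.099:
  4 − x² = 4 − (-1.099)² = 4 − 1.207801 = 2.792199.
  √(4 − x²) = 1.670987.
  1/(2π) = 0.159155.
  ρ_sc(-1.099) = 0.159155 · 1.670987 = 0.265946.

Rounded to 5 decimal places: ρ_sc(-1.099) ≈ 0.26595.


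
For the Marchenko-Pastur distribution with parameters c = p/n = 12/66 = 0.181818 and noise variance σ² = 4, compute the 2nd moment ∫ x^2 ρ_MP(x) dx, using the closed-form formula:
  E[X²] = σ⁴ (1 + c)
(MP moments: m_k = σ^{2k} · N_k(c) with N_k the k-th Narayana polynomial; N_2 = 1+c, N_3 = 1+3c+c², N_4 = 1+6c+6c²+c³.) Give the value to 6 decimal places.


E[X²] = σ⁴ (1 + c) (second MP moment). With σ² = 4 (so σ⁴ = 16) and c = 12/66 = 0.181818: E[X²] = 16 · (1 + 0.181818) = 16 · 1.181818.

So E[X^2] = 18.909091.


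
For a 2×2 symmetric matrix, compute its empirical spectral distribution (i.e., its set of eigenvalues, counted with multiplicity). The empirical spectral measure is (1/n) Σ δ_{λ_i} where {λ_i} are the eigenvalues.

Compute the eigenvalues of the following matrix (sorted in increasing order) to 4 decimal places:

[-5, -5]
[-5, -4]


Since M is real symmetric, both eigenvalues are real; they are the roots of det(λI − M) = λ² − (tr M) λ + det M.
tr M = -5 + (-4) = -9.
det M = (-5)·(-4) − (-5)² = 20 − 25 = -5.
Characteristic polynomial: λ² + 9λ − 5 = 0.
Discriminant Δ = (tr M)² − 4·det M = 81 − (-20) = 101; √Δ = 10.049876.
λ = (tr M ± √Δ)/2 = (-9 ± 10.049876)/2, giving (tr M − √Δ)/2 = -9.5249 and (tr M + √Δ)/2 = 0.5249.

Eigenvalues sorted in increasing order: [-9.5249, 0.5249].
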